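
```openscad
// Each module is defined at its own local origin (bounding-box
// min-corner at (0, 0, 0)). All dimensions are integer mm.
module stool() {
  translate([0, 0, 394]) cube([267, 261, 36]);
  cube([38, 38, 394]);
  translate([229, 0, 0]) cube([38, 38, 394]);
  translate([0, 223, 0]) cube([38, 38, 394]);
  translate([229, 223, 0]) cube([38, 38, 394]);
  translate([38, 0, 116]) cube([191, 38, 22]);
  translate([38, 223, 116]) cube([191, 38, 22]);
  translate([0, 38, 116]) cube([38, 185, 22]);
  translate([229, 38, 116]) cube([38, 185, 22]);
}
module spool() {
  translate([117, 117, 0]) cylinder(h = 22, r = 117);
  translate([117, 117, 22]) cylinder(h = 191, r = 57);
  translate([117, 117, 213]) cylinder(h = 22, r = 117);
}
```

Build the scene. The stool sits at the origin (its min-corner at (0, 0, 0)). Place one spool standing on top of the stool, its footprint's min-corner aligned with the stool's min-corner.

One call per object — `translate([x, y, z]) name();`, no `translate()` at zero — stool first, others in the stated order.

stool();
translate([0, 0, 430]) spool();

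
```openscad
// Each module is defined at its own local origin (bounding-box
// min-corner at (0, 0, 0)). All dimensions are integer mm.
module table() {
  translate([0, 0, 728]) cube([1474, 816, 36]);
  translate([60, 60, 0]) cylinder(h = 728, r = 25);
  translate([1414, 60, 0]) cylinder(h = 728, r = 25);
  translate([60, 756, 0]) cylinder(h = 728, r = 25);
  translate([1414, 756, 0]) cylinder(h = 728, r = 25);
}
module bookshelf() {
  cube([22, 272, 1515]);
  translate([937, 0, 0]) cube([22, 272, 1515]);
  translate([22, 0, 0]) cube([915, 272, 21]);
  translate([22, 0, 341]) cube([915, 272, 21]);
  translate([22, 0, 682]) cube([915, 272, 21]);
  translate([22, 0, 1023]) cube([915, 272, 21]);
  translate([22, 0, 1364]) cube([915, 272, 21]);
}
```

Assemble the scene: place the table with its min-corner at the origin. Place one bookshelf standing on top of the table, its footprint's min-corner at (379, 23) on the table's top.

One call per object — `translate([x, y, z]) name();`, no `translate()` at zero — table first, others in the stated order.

table();
translate([379, 23, 764]) bookshelf();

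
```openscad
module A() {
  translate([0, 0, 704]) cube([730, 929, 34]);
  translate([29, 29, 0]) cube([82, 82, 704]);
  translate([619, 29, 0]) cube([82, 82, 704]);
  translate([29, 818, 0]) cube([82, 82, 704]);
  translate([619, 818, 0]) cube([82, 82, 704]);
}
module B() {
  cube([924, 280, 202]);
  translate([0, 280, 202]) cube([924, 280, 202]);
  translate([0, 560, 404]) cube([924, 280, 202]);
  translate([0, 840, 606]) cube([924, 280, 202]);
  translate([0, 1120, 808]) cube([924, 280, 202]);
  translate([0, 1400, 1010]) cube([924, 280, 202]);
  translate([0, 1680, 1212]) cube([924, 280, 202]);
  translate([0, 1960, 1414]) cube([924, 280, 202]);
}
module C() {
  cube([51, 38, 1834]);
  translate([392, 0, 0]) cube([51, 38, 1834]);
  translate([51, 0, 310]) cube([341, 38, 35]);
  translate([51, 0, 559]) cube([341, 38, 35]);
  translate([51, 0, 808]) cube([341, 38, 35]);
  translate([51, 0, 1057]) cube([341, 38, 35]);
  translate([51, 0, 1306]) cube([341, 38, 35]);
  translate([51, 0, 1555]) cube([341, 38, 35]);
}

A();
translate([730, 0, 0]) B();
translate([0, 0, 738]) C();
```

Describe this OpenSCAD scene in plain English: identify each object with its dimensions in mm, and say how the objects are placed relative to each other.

A is a table with a 730×929 mm rectangular top, 34 mm thick, top surface at z = 738 mm, supported by four 82×82 mm square legs, each inset 29 mm from the nearest pair of top edges, running from the floor.

B is a straight staircase of 8 solid steps. Each step is 924 mm wide (x), 280 mm deep (y, the going) and 202 mm tall (the rise). The first step rests on the floor; each subsequent step sits one going further in +y and one rise higher in +z, directly behind and above the previous step with no overlap.

C is a wooden ladder with two side rails of 51×38 mm section and 1834 mm height, set 443 mm apart overall. Between them run 6 rectangular rungs (38 mm deep, 35 mm thick), front faces flush with the rails' −y face. The bottom of the first rung is 310 mm above the floor and each subsequent rung is 249 mm higher than the one below.

The staircase is against the table's +x side, with their −y faces flush. The ladder is on top of the table.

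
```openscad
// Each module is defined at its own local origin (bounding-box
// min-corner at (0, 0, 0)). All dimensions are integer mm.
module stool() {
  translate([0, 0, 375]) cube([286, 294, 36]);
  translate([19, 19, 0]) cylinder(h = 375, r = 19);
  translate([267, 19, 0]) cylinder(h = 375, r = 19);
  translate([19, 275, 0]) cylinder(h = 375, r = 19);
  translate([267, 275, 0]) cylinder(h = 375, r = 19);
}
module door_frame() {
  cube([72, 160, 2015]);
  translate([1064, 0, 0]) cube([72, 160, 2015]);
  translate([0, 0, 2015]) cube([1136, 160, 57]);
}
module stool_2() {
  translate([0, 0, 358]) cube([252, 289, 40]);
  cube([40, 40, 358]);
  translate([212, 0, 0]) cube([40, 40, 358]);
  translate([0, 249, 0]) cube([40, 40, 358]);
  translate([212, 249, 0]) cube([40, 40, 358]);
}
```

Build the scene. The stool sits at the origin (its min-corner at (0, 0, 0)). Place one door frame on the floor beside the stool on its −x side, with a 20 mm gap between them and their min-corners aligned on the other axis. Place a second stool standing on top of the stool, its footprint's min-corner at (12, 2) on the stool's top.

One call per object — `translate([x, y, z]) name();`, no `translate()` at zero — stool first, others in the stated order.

stool();
translate([-1156, 0, 0]) door_frame();
translate([12, 2, 411]) stool_2();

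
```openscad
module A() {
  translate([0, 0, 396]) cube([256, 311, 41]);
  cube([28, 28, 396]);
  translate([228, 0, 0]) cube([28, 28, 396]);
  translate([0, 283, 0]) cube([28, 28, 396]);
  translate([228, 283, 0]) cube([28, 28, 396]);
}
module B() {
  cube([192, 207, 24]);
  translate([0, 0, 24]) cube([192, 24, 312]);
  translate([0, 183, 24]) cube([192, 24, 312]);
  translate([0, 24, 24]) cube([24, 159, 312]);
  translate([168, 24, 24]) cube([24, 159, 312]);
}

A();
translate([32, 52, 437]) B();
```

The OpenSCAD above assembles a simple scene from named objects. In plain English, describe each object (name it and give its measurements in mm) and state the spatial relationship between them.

A is a four-legged stool. The seat is a 256×311×41 mm slab whose top surface is at z = 437 mm; four square legs, each 28×28 mm in cross-section, run from the floor (z = 0) to the underside of the seat, each flush with a corner of the seat.

B is an open storage box with external size 192×207×336 mm and wall thickness 24 mm (the base is also 24 mm thick). The base covers the whole footprint; the four walls stand on the base, with the y-facing walls full-width and the x-facing walls fitting between their inner faces.

The open box is on top of the stool, centred.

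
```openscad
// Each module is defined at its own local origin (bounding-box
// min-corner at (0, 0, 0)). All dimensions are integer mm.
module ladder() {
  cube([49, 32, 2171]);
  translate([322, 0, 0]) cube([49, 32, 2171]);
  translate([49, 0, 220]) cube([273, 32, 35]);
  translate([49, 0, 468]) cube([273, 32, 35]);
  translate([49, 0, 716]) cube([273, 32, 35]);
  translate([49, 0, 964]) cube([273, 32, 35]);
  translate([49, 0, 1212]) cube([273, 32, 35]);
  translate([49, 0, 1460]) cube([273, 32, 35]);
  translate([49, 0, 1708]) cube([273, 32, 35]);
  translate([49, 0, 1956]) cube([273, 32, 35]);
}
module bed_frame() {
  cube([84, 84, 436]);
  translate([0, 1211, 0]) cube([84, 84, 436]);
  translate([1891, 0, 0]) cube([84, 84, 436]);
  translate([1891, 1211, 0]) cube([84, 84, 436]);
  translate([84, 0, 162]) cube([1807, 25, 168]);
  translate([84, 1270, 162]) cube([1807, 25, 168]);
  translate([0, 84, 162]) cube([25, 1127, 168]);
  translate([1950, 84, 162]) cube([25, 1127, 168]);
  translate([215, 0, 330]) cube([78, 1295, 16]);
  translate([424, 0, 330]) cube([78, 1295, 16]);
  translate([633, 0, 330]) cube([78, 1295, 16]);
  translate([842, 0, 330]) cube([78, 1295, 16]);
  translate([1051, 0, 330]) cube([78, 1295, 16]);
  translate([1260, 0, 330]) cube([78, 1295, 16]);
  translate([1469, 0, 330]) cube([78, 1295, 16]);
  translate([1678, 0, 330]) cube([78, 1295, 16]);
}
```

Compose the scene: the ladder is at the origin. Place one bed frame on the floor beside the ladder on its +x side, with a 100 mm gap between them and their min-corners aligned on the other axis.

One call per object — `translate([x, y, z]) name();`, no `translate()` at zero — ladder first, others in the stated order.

ladder();
translate([471, 0, 0]) bed_frame();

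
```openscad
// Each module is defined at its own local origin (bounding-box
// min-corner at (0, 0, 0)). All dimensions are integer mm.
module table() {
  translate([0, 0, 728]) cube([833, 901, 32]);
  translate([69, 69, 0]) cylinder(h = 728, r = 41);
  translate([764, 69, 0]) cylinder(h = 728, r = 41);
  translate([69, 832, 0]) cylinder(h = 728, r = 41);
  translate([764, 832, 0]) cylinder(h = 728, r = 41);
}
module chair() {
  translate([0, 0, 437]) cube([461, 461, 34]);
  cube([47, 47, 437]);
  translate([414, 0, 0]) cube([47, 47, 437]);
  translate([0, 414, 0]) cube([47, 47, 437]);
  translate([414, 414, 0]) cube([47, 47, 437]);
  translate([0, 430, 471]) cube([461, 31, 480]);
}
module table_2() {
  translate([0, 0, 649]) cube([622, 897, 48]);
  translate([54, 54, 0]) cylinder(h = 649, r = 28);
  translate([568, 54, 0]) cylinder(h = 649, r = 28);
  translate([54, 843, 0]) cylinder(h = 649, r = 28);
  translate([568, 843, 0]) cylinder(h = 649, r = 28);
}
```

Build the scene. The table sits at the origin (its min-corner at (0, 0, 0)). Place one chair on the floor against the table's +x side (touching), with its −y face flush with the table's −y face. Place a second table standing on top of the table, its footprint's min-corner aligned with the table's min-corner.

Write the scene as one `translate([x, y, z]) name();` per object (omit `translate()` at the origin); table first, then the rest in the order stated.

table();
translate([833, 0, 0]) chair();
translate([0, 0, 760]) table_2();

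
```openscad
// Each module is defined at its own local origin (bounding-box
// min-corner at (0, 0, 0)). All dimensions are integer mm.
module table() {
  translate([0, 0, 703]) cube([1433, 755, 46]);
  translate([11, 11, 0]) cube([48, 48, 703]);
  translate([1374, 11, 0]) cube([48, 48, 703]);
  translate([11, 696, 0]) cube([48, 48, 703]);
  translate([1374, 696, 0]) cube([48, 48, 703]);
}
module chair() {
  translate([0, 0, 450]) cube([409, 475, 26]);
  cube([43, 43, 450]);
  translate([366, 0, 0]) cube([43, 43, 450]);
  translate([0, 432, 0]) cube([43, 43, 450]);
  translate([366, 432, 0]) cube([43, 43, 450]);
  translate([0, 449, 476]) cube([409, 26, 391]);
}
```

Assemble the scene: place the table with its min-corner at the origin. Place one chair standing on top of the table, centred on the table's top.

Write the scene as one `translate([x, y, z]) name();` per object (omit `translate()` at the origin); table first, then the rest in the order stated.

table();
translate([512, 140, 749]) chair();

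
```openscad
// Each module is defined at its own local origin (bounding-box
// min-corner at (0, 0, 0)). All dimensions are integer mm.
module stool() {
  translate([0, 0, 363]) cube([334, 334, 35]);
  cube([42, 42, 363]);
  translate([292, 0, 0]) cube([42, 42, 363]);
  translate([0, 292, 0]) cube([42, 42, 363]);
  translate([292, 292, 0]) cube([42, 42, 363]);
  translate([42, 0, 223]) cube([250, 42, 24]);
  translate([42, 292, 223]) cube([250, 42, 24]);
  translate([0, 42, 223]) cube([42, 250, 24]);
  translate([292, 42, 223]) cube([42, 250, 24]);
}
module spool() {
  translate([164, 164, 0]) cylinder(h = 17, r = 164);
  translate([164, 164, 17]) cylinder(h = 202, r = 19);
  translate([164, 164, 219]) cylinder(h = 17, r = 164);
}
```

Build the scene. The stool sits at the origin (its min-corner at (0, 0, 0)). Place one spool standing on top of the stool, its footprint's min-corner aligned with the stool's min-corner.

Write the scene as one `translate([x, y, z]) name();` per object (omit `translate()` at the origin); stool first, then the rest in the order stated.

stool();
translate([0, 0, 398]) spool();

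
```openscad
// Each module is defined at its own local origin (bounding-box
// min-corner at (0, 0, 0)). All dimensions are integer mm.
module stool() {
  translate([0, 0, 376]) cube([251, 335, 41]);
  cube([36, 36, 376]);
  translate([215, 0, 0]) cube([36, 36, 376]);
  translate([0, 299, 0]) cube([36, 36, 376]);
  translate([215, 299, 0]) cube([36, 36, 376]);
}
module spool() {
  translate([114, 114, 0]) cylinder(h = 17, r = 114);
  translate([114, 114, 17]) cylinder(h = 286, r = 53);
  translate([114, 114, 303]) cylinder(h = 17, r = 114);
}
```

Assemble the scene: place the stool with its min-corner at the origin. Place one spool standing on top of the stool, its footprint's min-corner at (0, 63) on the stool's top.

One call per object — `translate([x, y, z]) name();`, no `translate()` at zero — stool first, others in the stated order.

stool();
translate([0, 63, 417]) spool();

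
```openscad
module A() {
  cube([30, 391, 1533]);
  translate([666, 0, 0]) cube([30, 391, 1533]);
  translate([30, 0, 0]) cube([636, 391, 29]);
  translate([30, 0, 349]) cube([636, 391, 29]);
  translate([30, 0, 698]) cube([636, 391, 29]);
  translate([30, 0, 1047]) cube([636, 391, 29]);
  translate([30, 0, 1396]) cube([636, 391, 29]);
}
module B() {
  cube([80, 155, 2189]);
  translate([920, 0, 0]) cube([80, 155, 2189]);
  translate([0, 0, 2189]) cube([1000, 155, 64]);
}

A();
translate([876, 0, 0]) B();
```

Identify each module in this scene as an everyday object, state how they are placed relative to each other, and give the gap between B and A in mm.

The door frame's nearest face is 180 mm from the bookshelf's +x face.

A is a bookshelf. B is a door frame. The door frame is on the floor beside the bookshelf on its +x side. The gap between the door frame and the bookshelf is 180 mm.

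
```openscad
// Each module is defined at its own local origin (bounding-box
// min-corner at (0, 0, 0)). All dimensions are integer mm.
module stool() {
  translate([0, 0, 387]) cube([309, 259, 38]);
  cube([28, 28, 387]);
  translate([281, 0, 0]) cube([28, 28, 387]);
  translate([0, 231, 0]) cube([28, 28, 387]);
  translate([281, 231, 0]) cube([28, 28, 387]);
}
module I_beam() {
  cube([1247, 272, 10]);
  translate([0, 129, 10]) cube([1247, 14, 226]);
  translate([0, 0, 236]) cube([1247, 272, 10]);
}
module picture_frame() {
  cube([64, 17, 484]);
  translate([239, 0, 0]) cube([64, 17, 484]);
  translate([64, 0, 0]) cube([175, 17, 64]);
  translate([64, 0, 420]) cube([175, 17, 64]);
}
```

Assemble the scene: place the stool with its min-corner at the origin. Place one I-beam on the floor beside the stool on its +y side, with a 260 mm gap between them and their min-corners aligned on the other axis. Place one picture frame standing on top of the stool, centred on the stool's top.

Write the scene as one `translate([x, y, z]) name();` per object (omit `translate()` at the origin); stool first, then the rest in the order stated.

stool();
translate([0, 519, 0]) I_beam();
translate([3, 121, 425]) picture_frame();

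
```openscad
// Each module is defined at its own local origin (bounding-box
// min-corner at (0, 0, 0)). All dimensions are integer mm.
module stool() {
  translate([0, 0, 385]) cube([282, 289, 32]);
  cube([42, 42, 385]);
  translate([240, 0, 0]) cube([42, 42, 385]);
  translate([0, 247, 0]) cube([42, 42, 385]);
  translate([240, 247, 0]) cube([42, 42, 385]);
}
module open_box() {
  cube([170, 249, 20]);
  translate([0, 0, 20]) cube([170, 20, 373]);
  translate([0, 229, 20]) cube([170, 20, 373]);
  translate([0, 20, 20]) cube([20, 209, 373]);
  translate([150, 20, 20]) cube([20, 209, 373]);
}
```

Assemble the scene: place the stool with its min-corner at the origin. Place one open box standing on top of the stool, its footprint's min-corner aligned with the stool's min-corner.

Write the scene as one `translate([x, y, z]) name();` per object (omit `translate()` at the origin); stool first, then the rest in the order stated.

stool();
translate([0, 0, 417]) open_box();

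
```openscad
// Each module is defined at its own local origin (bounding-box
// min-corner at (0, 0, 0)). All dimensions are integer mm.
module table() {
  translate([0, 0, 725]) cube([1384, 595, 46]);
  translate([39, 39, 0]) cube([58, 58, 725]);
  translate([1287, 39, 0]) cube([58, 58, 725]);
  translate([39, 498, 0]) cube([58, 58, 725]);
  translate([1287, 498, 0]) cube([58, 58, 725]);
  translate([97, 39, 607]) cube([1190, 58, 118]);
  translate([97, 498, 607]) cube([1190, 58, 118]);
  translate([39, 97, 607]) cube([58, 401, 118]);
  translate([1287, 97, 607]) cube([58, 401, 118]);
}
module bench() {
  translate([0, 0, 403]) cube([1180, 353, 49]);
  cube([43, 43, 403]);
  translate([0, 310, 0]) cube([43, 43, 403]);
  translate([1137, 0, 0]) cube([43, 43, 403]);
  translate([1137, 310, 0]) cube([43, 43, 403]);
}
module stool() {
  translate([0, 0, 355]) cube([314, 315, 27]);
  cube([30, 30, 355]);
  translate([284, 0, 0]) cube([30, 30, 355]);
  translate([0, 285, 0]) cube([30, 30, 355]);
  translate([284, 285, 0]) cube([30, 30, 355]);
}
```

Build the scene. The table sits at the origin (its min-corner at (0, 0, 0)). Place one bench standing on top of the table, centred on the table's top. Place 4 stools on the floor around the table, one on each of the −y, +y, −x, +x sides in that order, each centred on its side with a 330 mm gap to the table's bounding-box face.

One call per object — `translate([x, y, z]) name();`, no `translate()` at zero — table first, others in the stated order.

table();
translate([102, 121, 771]) bench();
translate([535, -645, 0]) stool();
translate([535, 925, 0]) stool();
translate([-644, 140, 0]) stool();
translate([1714, 140, 0]) stool();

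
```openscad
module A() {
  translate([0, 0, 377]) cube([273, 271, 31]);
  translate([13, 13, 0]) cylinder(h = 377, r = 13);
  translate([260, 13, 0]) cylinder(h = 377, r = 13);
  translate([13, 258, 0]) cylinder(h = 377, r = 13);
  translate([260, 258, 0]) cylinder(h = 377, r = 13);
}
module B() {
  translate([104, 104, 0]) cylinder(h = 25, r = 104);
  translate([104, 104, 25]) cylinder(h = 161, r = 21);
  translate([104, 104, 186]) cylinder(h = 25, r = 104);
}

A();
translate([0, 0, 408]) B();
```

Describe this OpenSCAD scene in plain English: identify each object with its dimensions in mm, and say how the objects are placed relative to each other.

A is a four-legged stool. The seat is 273×271 mm, 31 mm thick, top at z = 408 mm. It stands on four round legs, each 26 mm in diameter, from z = 0 to the seat underside, each leg's axis is inset half a diameter from the nearest pair of seat edges (so the leg's bounding box is flush with the corner).

B is a spool: two coaxial disc flanges of radius 104 mm and thickness 25 mm, joined by a core cylinder of radius 21 mm and height 161 mm. The lower flange rests on z = 0 and the three cylinders share a vertical axis.

The spool is on top of the stool.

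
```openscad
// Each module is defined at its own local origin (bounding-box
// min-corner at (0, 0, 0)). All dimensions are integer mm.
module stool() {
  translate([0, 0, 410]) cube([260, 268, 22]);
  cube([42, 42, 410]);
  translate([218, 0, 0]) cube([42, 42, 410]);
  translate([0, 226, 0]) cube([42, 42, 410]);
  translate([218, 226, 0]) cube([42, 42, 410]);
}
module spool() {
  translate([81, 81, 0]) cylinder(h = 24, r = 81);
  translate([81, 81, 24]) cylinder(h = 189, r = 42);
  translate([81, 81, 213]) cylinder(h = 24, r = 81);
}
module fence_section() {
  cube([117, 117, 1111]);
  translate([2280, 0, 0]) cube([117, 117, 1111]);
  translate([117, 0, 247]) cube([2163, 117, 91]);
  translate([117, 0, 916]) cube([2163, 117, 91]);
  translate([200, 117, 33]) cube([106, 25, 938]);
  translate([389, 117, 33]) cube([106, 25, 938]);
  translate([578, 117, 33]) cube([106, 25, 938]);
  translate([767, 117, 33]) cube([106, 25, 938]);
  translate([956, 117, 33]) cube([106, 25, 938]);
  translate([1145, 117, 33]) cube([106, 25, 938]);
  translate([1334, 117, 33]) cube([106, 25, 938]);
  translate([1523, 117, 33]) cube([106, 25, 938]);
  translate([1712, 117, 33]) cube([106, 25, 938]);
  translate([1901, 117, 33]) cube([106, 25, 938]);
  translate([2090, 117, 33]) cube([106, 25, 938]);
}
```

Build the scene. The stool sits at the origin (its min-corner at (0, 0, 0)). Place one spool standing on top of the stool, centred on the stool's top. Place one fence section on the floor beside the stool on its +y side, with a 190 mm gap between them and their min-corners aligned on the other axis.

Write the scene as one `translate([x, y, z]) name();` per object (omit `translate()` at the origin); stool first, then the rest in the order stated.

stool();
translate([49, 53, 432]) spool();
translate([0, 458, 0]) fence_section();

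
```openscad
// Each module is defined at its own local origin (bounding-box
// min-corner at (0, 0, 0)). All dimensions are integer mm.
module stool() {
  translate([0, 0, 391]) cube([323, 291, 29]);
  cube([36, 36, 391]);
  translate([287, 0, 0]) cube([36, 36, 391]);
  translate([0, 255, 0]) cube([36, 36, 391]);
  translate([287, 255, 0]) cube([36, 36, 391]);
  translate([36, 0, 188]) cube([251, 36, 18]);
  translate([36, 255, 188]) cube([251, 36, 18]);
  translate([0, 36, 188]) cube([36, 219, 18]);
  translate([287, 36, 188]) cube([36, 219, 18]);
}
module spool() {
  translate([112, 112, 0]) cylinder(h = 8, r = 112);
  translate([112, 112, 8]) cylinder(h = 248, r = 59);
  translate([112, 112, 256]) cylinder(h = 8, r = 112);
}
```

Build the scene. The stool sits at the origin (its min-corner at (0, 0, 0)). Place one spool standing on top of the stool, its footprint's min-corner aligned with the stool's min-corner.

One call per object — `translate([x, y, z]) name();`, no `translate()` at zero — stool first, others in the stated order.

stool();
translate([0, 0, 420]) spool();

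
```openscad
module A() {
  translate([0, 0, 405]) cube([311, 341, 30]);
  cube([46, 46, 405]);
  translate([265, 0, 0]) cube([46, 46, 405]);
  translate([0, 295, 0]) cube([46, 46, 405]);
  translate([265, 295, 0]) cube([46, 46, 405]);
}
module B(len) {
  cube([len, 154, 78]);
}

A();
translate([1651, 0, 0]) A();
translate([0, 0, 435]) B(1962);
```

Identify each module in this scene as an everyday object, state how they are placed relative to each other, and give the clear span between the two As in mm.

A is a stool. B is a beam. A beam spans the tops of two stools. The clear span between the two stools is 1340 mm.

Second stool starts at x = 1651; first ends at x = 311; clear span = 1651 − 311 = 1340 mm.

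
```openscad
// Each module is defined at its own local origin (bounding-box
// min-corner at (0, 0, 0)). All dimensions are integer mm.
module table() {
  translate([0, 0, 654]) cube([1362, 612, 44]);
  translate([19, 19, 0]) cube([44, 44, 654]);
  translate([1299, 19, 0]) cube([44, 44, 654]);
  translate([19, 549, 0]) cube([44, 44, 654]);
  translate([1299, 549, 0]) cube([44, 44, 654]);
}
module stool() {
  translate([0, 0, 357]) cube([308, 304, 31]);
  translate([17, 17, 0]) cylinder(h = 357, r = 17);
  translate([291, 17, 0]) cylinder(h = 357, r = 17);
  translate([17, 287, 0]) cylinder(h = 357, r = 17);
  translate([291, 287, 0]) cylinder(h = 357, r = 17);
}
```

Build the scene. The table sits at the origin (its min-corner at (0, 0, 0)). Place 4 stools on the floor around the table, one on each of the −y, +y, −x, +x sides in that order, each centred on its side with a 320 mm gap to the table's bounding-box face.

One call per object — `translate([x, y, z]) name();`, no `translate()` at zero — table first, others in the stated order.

table();
translate([527, -624, 0]) stool();
translate([527, 932, 0]) stool();
translate([-628, 154, 0]) stool();
translate([1682, 154, 0]) stool();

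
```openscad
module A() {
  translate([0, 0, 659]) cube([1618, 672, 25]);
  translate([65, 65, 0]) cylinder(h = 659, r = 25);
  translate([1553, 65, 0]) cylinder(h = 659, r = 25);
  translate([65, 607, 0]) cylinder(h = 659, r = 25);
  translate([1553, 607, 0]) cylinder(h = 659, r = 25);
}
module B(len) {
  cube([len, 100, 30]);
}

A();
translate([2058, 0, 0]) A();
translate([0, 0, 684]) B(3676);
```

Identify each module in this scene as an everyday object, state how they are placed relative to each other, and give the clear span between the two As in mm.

A is a table. B is a beam. A beam spans the tops of two tables. The clear span between the two tables is 440 mm.

Second table starts at x = 2058; first ends at x = 1618; clear span = 2058 − 1618 = 440 mm.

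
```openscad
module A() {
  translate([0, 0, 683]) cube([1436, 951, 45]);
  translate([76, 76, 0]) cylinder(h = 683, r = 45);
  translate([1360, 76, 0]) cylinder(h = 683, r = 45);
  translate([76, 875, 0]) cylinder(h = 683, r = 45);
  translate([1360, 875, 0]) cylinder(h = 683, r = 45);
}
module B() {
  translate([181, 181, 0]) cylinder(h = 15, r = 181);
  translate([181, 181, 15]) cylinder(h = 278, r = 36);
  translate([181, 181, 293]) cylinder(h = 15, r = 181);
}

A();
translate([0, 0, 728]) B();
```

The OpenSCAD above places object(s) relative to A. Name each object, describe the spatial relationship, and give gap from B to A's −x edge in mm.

The spool's min-x is at 0; the table's min-x is 0; gap = 0 mm.

A is a table. B is a spool. The spool is on top of the table. The gap from the spool to the table's −x edge is 0 mm.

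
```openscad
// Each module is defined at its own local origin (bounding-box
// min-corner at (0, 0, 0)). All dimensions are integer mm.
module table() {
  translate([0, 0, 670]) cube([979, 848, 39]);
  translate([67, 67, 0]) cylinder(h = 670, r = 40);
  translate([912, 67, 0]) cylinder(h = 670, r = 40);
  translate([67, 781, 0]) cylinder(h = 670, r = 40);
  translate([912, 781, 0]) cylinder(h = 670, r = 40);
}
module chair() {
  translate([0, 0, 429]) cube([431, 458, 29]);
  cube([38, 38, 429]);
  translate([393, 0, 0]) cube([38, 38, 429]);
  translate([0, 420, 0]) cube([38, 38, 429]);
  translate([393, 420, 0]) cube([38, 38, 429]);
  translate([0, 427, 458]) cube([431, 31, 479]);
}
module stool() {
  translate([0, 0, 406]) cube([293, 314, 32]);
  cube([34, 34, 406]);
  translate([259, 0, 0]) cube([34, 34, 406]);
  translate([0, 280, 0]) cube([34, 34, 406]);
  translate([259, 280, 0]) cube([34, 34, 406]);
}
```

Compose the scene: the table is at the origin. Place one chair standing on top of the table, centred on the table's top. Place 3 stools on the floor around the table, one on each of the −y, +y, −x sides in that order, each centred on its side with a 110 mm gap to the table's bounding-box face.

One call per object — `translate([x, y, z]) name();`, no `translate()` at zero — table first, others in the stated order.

table();
translate([274, 195, 709]) chair();
translate([343, -424, 0]) stool();
translate([343, 958, 0]) stool();
translate([-403, 267, 0]) stool();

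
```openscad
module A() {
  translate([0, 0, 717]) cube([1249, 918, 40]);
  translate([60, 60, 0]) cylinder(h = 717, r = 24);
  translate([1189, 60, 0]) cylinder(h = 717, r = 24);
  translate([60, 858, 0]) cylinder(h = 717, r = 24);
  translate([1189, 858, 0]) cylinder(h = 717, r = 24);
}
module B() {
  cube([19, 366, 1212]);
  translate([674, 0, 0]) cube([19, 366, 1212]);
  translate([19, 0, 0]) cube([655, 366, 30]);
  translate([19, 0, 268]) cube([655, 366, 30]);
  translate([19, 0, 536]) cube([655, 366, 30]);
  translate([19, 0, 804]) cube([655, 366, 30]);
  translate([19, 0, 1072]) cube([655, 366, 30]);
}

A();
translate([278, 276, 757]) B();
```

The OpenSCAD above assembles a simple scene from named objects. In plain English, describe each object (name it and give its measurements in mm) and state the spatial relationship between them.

A is a table with a 1249×918 mm rectangular top, 40 mm thick, top surface at z = 757 mm, supported by four round legs of 48 mm diameter, each leg's bounding box inset 36 mm from the nearest pair of top edges, running from the floor.

B is a bookshelf 693 mm wide overall, 366 mm deep and 1212 mm tall. The two sides are 19 mm thick vertical panels. 5 horizontal shelves of 30 mm thickness span between the inner faces of the sides; the lowest shelf sits on the floor and shelves are stacked with a clear vertical gap of 238 mm between each pair.

The bookshelf is on top of the table, centred.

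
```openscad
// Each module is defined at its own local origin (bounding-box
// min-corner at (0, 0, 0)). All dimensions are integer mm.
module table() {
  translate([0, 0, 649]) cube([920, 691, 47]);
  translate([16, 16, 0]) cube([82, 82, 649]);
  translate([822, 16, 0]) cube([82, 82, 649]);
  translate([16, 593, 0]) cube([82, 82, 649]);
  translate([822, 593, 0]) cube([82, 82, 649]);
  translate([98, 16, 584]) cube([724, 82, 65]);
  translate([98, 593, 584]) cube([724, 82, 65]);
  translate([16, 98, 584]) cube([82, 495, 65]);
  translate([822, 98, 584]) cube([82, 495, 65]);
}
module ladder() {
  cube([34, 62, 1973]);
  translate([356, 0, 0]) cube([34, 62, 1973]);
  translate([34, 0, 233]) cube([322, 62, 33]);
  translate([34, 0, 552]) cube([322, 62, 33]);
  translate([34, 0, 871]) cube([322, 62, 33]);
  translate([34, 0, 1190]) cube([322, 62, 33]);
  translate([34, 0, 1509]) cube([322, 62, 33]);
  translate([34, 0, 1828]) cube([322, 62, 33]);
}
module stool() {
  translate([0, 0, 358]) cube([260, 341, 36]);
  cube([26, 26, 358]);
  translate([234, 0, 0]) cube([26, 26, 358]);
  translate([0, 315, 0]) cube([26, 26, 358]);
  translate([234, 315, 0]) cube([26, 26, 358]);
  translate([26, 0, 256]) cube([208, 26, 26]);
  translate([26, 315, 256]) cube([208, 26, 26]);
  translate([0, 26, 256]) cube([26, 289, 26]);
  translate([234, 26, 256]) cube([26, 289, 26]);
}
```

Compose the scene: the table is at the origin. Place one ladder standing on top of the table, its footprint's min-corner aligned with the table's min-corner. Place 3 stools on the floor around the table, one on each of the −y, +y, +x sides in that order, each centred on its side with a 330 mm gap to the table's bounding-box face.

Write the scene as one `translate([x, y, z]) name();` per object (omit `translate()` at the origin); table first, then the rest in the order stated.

table();
translate([0, 0, 696]) ladder();
translate([330, -671, 0]) stool();
translate([330, 1021, 0]) stool();
translate([1250, 175, 0]) stool();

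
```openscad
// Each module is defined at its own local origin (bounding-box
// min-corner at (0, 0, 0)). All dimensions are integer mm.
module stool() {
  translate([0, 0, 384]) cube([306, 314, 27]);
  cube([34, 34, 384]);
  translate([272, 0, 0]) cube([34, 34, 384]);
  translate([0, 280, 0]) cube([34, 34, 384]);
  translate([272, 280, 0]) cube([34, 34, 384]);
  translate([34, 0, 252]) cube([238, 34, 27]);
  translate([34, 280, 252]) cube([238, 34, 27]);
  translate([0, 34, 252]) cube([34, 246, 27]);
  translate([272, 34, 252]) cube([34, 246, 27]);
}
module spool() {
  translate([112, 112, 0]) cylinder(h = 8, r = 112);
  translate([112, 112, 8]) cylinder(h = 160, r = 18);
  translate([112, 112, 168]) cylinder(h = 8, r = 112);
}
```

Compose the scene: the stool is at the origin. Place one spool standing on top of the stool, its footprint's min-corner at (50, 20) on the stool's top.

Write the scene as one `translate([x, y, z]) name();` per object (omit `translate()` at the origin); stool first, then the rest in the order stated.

stool();
translate([50, 20, 411]) spool();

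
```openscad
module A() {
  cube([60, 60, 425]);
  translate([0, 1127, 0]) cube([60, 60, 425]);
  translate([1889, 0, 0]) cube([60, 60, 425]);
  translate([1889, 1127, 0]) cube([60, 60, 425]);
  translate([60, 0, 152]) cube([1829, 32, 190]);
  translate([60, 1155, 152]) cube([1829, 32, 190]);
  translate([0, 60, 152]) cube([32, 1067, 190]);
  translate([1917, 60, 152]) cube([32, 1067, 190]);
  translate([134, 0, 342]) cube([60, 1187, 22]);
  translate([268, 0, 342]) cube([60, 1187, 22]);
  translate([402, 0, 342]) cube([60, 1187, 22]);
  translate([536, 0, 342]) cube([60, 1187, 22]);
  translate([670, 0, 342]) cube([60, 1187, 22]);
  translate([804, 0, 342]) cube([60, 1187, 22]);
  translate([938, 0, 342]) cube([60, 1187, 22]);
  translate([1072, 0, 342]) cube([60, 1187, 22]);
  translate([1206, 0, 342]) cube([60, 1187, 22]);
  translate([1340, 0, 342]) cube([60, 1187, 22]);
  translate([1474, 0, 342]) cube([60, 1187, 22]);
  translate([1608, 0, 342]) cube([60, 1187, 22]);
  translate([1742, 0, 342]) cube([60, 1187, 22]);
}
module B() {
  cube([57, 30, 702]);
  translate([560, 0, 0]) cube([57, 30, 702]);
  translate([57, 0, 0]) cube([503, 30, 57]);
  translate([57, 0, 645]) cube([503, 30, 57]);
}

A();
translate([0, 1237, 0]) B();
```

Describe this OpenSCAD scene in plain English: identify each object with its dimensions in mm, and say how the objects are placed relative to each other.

A is a bed frame 1949 mm long (x) by 1187 mm wide (y). Four 60×60 mm corner posts, 425 mm tall, at the corners of the footprint. Four rails of 32 mm thickness and 190 mm height run between adjacent posts with their undersides at z = 152 mm, their outer faces flush with the outside of the frame (the two x-running rails run between the posts' inner faces; the two y-running rails run between the posts' inner faces). 13 slats, each 60 mm wide (x) and 22 mm thick, lie across the top of the two x-running rails, running the full 1187 mm width of the frame in y; the slats are evenly spaced along x between the inner faces of the end posts with equal gaps (rounded down to the nearest mm) at the −x end and between each pair — any rounding remainder accumulates at the +x end.

B is a rectangular picture frame lying in the x–z plane (depth along y). The opening is 503 mm wide (x) by 588 mm tall (z), surrounded by a border 57 mm wide on all four sides. The frame is 30 mm deep and is made of two full-height vertical stiles with two horizontal rails fitted between them.

The picture frame is on the floor beside the bed frame on its +y side.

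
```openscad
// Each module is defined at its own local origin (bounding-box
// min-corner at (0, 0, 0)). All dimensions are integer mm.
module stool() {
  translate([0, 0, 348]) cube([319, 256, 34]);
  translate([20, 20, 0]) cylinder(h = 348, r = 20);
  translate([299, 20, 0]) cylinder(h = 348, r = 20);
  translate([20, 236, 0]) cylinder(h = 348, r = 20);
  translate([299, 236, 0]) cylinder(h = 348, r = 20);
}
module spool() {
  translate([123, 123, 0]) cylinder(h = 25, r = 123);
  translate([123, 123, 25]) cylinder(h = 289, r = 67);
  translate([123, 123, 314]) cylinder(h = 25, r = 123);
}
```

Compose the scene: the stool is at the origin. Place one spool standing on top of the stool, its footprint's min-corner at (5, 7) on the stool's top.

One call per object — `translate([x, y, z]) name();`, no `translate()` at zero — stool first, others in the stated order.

stool();
translate([5, 7, 382]) spool();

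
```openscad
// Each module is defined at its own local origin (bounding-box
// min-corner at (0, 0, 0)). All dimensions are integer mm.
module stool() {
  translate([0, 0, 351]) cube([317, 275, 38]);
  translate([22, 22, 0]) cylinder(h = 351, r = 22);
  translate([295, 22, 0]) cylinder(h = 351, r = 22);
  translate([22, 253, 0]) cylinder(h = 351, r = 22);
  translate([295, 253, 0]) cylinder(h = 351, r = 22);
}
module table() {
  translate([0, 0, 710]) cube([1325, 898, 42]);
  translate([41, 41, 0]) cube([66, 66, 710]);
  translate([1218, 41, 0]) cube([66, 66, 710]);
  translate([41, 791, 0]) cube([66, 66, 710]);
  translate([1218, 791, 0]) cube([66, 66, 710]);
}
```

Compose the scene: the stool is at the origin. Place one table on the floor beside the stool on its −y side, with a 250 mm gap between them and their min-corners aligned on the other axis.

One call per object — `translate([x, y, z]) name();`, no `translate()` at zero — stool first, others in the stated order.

stool();
translate([0, -1148, 0]) table();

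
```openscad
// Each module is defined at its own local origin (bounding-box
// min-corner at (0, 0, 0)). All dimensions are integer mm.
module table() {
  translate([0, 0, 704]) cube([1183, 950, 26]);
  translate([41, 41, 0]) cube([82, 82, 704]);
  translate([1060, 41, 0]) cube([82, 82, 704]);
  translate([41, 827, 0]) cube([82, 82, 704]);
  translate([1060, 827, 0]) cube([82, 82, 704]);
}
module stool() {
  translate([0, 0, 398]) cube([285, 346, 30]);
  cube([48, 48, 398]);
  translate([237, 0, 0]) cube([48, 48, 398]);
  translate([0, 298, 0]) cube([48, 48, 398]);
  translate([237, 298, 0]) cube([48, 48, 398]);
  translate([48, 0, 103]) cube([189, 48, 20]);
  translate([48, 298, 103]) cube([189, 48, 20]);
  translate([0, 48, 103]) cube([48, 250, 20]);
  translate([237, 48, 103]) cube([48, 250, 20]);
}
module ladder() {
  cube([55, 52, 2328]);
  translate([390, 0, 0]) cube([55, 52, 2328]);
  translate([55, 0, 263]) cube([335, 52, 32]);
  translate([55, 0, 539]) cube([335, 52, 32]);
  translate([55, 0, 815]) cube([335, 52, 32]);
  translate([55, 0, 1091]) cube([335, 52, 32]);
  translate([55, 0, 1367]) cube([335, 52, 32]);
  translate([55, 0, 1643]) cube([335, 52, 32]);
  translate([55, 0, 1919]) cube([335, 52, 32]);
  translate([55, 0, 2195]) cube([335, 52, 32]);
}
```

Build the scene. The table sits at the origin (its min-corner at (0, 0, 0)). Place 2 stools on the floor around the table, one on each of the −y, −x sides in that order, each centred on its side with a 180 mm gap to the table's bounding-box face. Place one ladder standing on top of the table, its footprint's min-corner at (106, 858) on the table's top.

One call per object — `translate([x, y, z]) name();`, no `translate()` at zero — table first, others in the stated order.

table();
translate([449, -526, 0]) stool();
translate([-465, 302, 0]) stool();
translate([106, 858, 730]) ladder();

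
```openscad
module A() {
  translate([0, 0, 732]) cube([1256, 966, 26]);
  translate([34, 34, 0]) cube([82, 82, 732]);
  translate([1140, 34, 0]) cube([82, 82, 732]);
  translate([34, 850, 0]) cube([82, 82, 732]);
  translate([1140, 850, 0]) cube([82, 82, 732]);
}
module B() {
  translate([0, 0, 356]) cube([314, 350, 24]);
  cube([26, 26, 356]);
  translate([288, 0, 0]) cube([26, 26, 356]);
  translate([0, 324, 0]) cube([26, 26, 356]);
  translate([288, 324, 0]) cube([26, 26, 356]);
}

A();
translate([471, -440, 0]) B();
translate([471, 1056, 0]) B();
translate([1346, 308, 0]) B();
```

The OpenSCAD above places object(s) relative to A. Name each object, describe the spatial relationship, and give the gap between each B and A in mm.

A is a table. B is a stool. Three stools sit around the table at the −y, +y, +x sides. The gap between each stool and the table is 90 mm.

Each stool's nearest face is 90 mm from the table's bounding box.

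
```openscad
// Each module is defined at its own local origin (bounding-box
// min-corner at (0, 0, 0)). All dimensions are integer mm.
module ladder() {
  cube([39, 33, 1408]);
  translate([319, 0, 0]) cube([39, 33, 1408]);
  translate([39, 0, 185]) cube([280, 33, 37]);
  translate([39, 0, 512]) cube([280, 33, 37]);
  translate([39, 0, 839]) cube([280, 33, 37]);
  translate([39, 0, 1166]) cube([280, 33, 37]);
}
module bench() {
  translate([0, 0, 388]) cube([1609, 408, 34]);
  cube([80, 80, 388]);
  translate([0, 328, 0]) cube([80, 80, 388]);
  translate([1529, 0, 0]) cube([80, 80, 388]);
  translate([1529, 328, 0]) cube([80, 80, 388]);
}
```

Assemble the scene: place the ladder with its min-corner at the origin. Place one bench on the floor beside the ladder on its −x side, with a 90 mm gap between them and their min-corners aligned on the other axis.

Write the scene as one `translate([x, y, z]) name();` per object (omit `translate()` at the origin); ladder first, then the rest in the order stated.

ladder();
translate([-1699, 0, 0]) bench();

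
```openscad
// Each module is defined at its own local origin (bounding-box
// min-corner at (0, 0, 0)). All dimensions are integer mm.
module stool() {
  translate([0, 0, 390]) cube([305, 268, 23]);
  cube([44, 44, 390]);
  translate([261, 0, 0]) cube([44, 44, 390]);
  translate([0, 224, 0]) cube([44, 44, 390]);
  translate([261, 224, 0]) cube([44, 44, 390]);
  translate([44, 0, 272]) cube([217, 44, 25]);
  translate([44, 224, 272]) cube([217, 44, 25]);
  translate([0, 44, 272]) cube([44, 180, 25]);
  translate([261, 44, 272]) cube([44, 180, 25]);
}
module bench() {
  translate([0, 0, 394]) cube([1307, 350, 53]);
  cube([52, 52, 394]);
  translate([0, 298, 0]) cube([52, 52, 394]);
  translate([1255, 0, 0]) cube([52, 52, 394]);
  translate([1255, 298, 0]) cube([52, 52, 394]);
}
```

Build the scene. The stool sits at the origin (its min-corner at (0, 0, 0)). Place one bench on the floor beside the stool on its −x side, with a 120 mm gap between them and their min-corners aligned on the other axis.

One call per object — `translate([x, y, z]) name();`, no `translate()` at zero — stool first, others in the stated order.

stool();
translate([-1427, 0, 0]) bench();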